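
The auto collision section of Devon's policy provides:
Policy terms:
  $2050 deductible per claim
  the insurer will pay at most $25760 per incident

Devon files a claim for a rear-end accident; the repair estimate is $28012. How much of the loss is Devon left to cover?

Less the $2050 deductible: $28012 − $2050 = $25962.
Since $25962 > $25760, the payout is capped at $25760.
Driver's share is the uncovered remainder: $28012 − $25760 = $2252.

$2252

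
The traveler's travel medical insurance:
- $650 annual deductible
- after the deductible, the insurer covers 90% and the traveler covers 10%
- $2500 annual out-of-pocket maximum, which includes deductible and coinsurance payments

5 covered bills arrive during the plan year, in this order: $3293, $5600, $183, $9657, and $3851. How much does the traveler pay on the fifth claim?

$41.70

Claim 1 — $3293: $650 finishes the deductible; $2643 goes to coinsurance; traveler's 10% is $264.30. Traveler pays $914.30; OOP now $914.30.
Claim 2 — $5600: 10% coinsurance on $5600 = $560. Traveler owes $560 (running OOP $1474.30).
Claim 3 — $183: 10% coinsurance on $183 = $18.30. Traveler pays $18.30; OOP now $1492.60.
Claim 4 — $9657: deductible met; 10% of $9657 = $965.70. Traveler pays $965.70; OOP now $2458.30.
Claim 5 — $3851: deductible already satisfied, so traveler's share is 10% × $3851 = $385.10. Adding that to $2458.30 gives $2843.40, past the $2500 cap; traveler pays only $2500 − $2458.30 = $41.70.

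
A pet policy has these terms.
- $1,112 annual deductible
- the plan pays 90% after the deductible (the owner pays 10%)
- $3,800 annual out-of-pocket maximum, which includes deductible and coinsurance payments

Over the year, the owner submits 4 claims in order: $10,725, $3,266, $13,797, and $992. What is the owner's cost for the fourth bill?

$20.40

Claim 1 ($10,725): $1,112 to deductible, leaving $9,613; coinsurance $9,613 × 10% = $961.30. Owner pays $2,073.30; OOP now $2,073.30.
Claim 2 ($3,266): deductible met; 10% of $3,266 = $326.60. Owner pays $326.60; OOP now $2,399.90.
Claim 3 ($13,797): deductible already satisfied, so owner's share is 10% × $13,797 = $1,379.70. Cost to owner: $1,379.70. OOP to date $3,779.60.
Claim 4 ($992): deductible met; 10% of $992 = $99.20. Adding that to $3,779.60 gives $3,878.80, past the $3,800 cap; owner pays only $3,800 − $3,779.60 = $20.40.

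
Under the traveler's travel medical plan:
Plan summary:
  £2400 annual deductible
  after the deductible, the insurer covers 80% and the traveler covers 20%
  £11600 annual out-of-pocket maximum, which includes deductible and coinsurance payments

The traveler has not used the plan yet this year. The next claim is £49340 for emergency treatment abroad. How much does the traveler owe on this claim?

Deductible not yet touched, so the first £2400 of the bill goes to the deductible.
That leaves £49340 − £2400 = £46940 for coinsurance.
Coinsurance: £46940 × 20% = £9388.
That puts the traveler's cost at £2400 + £9388 = £11788 before any cap.
That would bring total out-of-pocket to £11788, past the £11600 cap. The traveler is capped at £11600 − £0 = £11600 on this claim.

£11600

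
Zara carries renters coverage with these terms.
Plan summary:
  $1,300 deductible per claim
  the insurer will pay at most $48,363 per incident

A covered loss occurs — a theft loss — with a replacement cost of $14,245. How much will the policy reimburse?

After the deductible, $14,245 − $1,300 = $12,945 remains.
$12,945 ≤ $48,363, so the limit doesn't bind; insurer pays $12,945.

$12,945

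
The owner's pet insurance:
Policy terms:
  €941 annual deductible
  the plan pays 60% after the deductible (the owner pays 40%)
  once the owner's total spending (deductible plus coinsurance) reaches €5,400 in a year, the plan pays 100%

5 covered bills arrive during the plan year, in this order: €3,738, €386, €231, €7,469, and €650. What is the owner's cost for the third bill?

Bill 1, €3,738: €941 to deductible, leaving €2,797; coinsurance €2,797 × 40% = €1,118.80. Owner pays €2,059.80; OOP now €2,059.80.
Bill 2, €386: 40% coinsurance on €386 = €154.40. Owner owes €154.40 (running OOP €2,214.20).
Bill 3, €231: deductible already satisfied, so owner's share is 40% × €231 = €92.40. Owner owes €92.40 (running OOP €2,306.60).

€92.40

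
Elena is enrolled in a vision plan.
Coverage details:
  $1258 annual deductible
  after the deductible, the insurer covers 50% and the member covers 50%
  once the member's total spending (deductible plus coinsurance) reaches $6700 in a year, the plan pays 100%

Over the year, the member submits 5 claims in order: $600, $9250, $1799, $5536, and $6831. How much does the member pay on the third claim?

$899.50

#1 ($600): fully absorbed by the deductible. Member pays $600; OOP now $600.
#2 ($9250): $658 finishes the deductible; $8592 goes to coinsurance; 50% of $8592 = $4296. Cost to member: $4954. OOP to date $5554.
#3 ($1799): deductible met; 50% of $1799 = $899.50. Member owes $899.50 (running OOP $6453.50).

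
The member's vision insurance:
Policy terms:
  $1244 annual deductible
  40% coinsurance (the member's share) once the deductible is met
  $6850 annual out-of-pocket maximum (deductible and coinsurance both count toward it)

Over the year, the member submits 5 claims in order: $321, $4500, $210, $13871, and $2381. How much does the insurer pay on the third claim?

$126

Claim 1 — $321: all of it applies to the deductible. Member pays $321; OOP now $321. Plan pays $321 − $321 = $0.
Claim 2 — $4500: $923 finishes the deductible; $3577 goes to coinsurance; coinsurance $3577 × 40% = $1430.80. Member pays $2353.80; OOP now $2674.80. Plan pays $4500 − $2353.80 = $2146.20.
Claim 3 — $210: deductible already satisfied, so member's share is 40% × $210 = $84. Member pays $84; OOP now $2758.80. Insurer: $210 − $84 = $126.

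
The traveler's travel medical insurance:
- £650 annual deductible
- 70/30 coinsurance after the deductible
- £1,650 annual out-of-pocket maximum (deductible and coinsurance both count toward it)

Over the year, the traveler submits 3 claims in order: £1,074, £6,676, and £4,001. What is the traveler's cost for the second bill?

Bill 1, £1,074: £650 finishes the deductible; £424 goes to coinsurance; traveler's 30% is £127.20. Traveler owes £777.20 (running OOP £777.20).
Bill 2, £6,676: deductible met; 30% of £6,676 = £2,002.80. OOP would hit £2,780 > £1,650, so the cap limits the traveler to £1,650 − £777.20 = £872.80.

£872.80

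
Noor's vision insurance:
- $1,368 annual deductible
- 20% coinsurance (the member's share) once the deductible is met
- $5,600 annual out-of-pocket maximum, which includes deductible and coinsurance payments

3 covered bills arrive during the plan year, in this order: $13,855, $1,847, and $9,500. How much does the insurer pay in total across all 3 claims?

Claim 1 — $13,855: deductible takes $1,368, $12,487 remains; 20% of $12,487 = $2,497.40. Member owes $3,865.40 (running OOP $3,865.40). Insurer: $13,855 − $3,865.40 = $9,989.60.
Claim 2 — $1,847: deductible met; 20% of $1,847 = $369.40. Member pays $369.40; OOP now $4,234.80. Plan pays $1,847 − $369.40 = $1,477.60.
Claim 3 — $9,500: deductible met; 20% of $9,500 = $1,900. OOP would hit $6,134.80 > $5,600, so the cap limits the member to $5,600 − $4,234.80 = $1,365.20. Plan pays $9,500 − $1,365.20 = $8,134.80.
Insurer total = bills − member's total = $25,202 − $5,600 = $19,602.

$19,602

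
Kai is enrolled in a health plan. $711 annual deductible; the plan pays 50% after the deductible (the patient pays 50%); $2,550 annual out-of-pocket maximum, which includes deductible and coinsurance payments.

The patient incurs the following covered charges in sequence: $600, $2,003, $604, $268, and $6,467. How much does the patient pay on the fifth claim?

$457

Claim 1 — $600: all of it applies to the deductible. Patient owes $600 (running OOP $600).
Claim 2 — $2,003: $111 finishes the deductible; $1,892 goes to coinsurance; 50% of $1,892 = $946. Cost to patient: $1,057. OOP to date $1,657.
Claim 3 — $604: deductible met; 50% of $604 = $302. Cost to patient: $302. OOP to date $1,959.
Claim 4 — $268: 50% coinsurance on $268 = $134. Patient pays $134; OOP now $2,093.
Claim 5 — $6,467: deductible met; 50% of $6,467 = $3,233.50. OOP would hit $5,326.50 > $2,550, so the cap limits the patient to $2,550 − $2,093 = $457.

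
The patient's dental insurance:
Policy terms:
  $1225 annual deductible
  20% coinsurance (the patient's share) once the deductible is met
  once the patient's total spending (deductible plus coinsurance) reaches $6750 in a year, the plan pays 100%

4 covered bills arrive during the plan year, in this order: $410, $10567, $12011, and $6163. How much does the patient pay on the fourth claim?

$1172.40

#1 ($410): fully absorbed by the deductible. Patient owes $410 (running OOP $410).
#2 ($10567): deductible takes $815, $9752 remains; patient's 20% is $1950.40. Patient pays $2765.40; OOP now $3175.40.
#3 ($12011): 20% coinsurance on $12011 = $2402.20. Patient owes $2402.20 (running OOP $5577.60).
#4 ($6163): deductible already satisfied, so patient's share is 20% × $6163 = $1232.60. That would push OOP to $6810.20, over the $6750 cap, so patient pays $6750 − $5577.60 = $1172.40.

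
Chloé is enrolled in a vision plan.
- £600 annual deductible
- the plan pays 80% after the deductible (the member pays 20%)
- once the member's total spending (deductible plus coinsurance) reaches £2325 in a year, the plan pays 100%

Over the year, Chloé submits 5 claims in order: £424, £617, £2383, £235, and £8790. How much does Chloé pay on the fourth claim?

£47

#1 (£424): entire amount goes to the deductible. Member pays £424; OOP now £424.
#2 (£617): deductible takes £176, £441 remains; member's 20% is £88.20. Member pays £264.20; OOP now £688.20.
#3 (£2383): deductible met; 20% of £2383 = £476.60. Member owes £476.60 (running OOP £1164.80).
#4 (£235): 20% coinsurance on £235 = £47. Member owes £47 (running OOP £1211.80).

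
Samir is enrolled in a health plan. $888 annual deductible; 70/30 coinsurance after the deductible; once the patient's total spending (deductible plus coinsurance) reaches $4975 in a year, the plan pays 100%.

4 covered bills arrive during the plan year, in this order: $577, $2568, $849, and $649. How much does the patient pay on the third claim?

$254.70

Bill 1, $577: all of it applies to the deductible. Patient pays $577; OOP now $577.
Bill 2, $2568: $311 finishes the deductible; $2257 goes to coinsurance; 30% of $2257 = $677.10. Patient pays $988.10; OOP now $1565.10.
Bill 3, $849: 30% coinsurance on $849 = $254.70. Cost to patient: $254.70. OOP to date $1819.80.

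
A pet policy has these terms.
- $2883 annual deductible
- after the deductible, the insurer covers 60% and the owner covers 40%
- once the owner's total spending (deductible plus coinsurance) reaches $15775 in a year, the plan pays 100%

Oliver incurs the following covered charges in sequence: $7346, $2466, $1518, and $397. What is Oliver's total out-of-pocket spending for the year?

$6420.60

Claim 1 ($7346): $2883 to deductible, leaving $4463; coinsurance $4463 × 40% = $1785.20. Owner owes $4668.20 (running OOP $4668.20).
Claim 2 ($2466): deductible met; 40% of $2466 = $986.40. Owner owes $986.40 (running OOP $5654.60).
Claim 3 ($1518): deductible met; 40% of $1518 = $607.20. Owner pays $607.20; OOP now $6261.80.
Claim 4 ($397): 40% coinsurance on $397 = $158.80. Cost to owner: $158.80. OOP to date $6420.60.
Total paid by the owner: $4668.20 + $986.40 + $607.20 + $158.80 = $6420.60.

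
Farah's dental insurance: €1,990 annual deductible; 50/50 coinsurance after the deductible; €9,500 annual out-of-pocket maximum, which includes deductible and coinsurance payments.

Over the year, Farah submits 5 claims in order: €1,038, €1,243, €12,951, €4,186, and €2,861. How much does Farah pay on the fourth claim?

Claim 1 — €1,038: entire amount goes to the deductible. Patient owes €1,038 (running OOP €1,038).
Claim 2 — €1,243: €952 finishes the deductible; €291 goes to coinsurance; patient's 50% is €145.50. Cost to patient: €1,097.50. OOP to date €2,135.50.
Claim 3 — €12,951: deductible already satisfied, so patient's share is 50% × €12,951 = €6,475.50. Cost to patient: €6,475.50. OOP to date €8,611.
Claim 4 — €4,186: 50% coinsurance on €4,186 = €2,093. That would push OOP to €10,704, over the €9,500 cap, so patient pays €9,500 − €8,611 = €889.

€889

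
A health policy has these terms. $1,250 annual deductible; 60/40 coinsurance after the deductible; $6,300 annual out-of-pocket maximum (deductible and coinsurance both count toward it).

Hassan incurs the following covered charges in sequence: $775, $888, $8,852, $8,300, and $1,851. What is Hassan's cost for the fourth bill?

$1,344

#1 ($775): all of it applies to the deductible. Cost to patient: $775. OOP to date $775.
#2 ($888): deductible takes $475, $413 remains; coinsurance $413 × 40% = $165.20. Patient pays $640.20; OOP now $1,415.20.
#3 ($8,852): 40% coinsurance on $8,852 = $3,540.80. Cost to patient: $3,540.80. OOP to date $4,956.
#4 ($8,300): 40% coinsurance on $8,300 = $3,320. Adding that to $4,956 gives $8,276, past the $6,300 cap; patient pays only $6,300 − $4,956 = $1,344.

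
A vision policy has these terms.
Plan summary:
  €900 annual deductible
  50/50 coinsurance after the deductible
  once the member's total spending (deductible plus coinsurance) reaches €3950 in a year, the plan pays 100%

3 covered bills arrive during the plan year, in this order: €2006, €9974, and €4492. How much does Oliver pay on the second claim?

€2497

Claim 1 (€2006): deductible takes €900, €1106 remains; coinsurance €1106 × 50% = €553. Member pays €1453; OOP now €1453.
Claim 2 (€9974): deductible met; 50% of €9974 = €4987. That would push OOP to €6440, over the €3950 cap, so member pays €3950 − €1453 = €2497.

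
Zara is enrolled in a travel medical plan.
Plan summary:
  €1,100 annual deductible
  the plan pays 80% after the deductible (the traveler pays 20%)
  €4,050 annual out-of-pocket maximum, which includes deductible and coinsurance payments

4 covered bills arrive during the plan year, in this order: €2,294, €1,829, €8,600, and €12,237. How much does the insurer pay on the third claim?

€6,880

Claim 1 — €2,294: €1,100 finishes the deductible; €1,194 goes to coinsurance; 20% of €1,194 = €238.80. Traveler owes €1,338.80 (running OOP €1,338.80). Insurer: €2,294 − €1,338.80 = €955.20.
Claim 2 — €1,829: 20% coinsurance on €1,829 = €365.80. Cost to traveler: €365.80. OOP to date €1,704.60. Insurer: €1,829 − €365.80 = €1,463.20.
Claim 3 — €8,600: deductible met; 20% of €8,600 = €1,720. Traveler owes €1,720 (running OOP €3,424.60). Plan pays €8,600 − €1,720 = €6,880.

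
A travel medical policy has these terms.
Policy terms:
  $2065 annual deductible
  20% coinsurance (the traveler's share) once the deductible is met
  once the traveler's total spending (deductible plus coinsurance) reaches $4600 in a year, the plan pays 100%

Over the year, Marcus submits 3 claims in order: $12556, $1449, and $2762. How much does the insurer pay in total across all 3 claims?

$12167

#1 ($12556): $2065 to deductible, leaving $10491; traveler's 20% is $2098.20. Traveler pays $4163.20; OOP now $4163.20. Plan pays $12556 − $4163.20 = $8392.80.
#2 ($1449): deductible already satisfied, so traveler's share is 20% × $1449 = $289.80. Traveler owes $289.80 (running OOP $4453). Plan pays $1449 − $289.80 = $1159.20.
#3 ($2762): deductible already satisfied, so traveler's share is 20% × $2762 = $552.40. Adding that to $4453 gives $5005.40, past the $4600 cap; traveler pays only $4600 − $4453 = $147. Plan pays $2762 − $147 = $2615.
Insurer total: $8392.80 + $1159.20 + $2615 = $12167.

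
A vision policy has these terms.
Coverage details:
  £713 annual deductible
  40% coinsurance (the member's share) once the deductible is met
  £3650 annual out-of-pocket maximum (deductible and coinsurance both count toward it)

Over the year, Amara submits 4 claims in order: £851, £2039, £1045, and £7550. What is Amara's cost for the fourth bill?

£1648.20

#1 (£851): £713 to deductible, leaving £138; 40% of £138 = £55.20. Cost to member: £768.20. OOP to date £768.20.
#2 (£2039): deductible already satisfied, so member's share is 40% × £2039 = £815.60. Cost to member: £815.60. OOP to date £1583.80.
#3 (£1045): deductible met; 40% of £1045 = £418. Cost to member: £418. OOP to date £2001.80.
#4 (£7550): deductible already satisfied, so member's share is 40% × £7550 = £3020. That would push OOP to £5021.80, over the £3650 cap, so member pays £3650 − £2001.80 = £1648.20.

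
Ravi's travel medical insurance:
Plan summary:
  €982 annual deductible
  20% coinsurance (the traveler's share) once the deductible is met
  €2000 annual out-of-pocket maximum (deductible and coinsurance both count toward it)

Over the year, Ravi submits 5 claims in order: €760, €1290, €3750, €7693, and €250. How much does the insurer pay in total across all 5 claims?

€11743

Bill 1, €760: fully absorbed by the deductible. Cost to traveler: €760. OOP to date €760. Plan pays €760 − €760 = €0.
Bill 2, €1290: €222 to deductible, leaving €1068; coinsurance €1068 × 20% = €213.60. Traveler owes €435.60 (running OOP €1195.60). Insurer: €1290 − €435.60 = €854.40.
Bill 3, €3750: 20% coinsurance on €3750 = €750. Cost to traveler: €750. OOP to date €1945.60. Insurer: €3750 − €750 = €3000.
Bill 4, €7693: 20% coinsurance on €7693 = €1538.60. OOP would hit €3484.20 > €2000, so the cap limits the traveler to €2000 − €1945.60 = €54.40. Plan pays €7693 − €54.40 = €7638.60.
Bill 5, €250: deductible already satisfied, so traveler's share is 20% × €250 = €50. That would push OOP to €2050, over the €2000 cap, so traveler pays €2000 − €2000 = €0. Plan pays €250 − €0 = €250.
Insurer total: €0 + €854.40 + €3000 + €7638.60 + €250 = €11743.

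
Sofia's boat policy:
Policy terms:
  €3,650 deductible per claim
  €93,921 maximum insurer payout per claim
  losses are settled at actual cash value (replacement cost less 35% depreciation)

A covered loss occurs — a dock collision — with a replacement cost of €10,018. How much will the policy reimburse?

Depreciate 35%: the covered value is €10,018 × 0.65 = €6,511.70.
Subtract the deductible: €6,511.70 − €3,650 = €2,861.70.
€2,861.70 ≤ €93,921, so the limit doesn't bind; insurer pays €2,861.70.

€2,861.70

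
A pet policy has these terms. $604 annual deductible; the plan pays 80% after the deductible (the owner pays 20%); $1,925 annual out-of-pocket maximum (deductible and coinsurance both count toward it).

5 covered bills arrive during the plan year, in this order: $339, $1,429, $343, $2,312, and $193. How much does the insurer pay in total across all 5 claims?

$3,209.60

Claim 1 — $339: all of it applies to the deductible. Owner pays $339; OOP now $339. Plan pays $339 − $339 = $0.
Claim 2 — $1,429: $265 finishes the deductible; $1,164 goes to coinsurance; 20% of $1,164 = $232.80. Owner owes $497.80 (running OOP $836.80). Plan pays $1,429 − $497.80 = $931.20.
Claim 3 — $343: 20% coinsurance on $343 = $68.60. Cost to owner: $68.60. OOP to date $905.40. Plan pays $343 − $68.60 = $274.40.
Claim 4 — $2,312: 20% coinsurance on $2,312 = $462.40. Owner owes $462.40 (running OOP $1,367.80). Plan pays $2,312 − $462.40 = $1,849.60.
Claim 5 — $193: 20% coinsurance on $193 = $38.60. Owner pays $38.60; OOP now $1,406.40. Insurer: $193 − $38.60 = $154.40.
Insurer total = bills − owner's total = $4,616 − $1,406.40 = $3,209.60.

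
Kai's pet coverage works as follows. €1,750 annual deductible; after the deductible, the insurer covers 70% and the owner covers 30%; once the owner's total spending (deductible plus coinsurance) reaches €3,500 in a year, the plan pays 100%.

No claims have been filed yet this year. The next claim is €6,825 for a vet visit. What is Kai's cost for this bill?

Nothing has been paid toward the €1,750 deductible, so the first €1,750 of this charge is applied there.
That leaves €6,825 − €1,750 = €5,075 for coinsurance.
30% of €5,075 = €1,522.50 falls to the owner.
That puts the owner's cost at €1,750 + €1,522.50 = €3,272.50 before any cap.
Year-to-date out-of-pocket becomes €0 + €3,272.50 = €3,272.50, still under the €3,500 maximum, so no cap applies.

€3,272.50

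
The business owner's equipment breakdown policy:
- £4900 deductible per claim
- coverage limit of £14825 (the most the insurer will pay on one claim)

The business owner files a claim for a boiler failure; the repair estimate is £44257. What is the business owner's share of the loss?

£29432

Subtract the deductible: £44257 − £4900 = £39357.
Since £39357 > £14825, the payout is capped at £14825.
Out of pocket: £44257 − £14825 = £29432.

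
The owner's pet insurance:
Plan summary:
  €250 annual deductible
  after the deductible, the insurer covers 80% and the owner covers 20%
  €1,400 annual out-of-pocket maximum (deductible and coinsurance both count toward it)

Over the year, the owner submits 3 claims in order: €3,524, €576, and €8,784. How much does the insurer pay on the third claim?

Bill 1, €3,524: €250 finishes the deductible; €3,274 goes to coinsurance; 20% of €3,274 = €654.80. Owner pays €904.80; OOP now €904.80. Plan pays €3,524 − €904.80 = €2,619.20.
Bill 2, €576: deductible already satisfied, so owner's share is 20% × €576 = €115.20. Owner pays €115.20; OOP now €1,020. Insurer: €576 − €115.20 = €460.80.
Bill 3, €8,784: 20% coinsurance on €8,784 = €1,756.80. That would push OOP to €2,776.80, over the €1,400 cap, so owner pays €1,400 − €1,020 = €380. Insurer: €8,784 − €380 = €8,404.

€8,404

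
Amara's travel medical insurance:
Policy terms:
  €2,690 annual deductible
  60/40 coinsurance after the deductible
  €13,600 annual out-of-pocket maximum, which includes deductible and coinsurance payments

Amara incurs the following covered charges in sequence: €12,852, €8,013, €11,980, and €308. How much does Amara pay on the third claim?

€3,640

Claim 1 (€12,852): €2,690 to deductible, leaving €10,162; traveler's 40% is €4,064.80. Traveler pays €6,754.80; OOP now €6,754.80.
Claim 2 (€8,013): deductible met; 40% of €8,013 = €3,205.20. Traveler owes €3,205.20 (running OOP €9,960).
Claim 3 (€11,980): deductible already satisfied, so traveler's share is 40% × €11,980 = €4,792. That would push OOP to €14,752, over the €13,600 cap, so traveler pays €13,600 − €9,960 = €3,640.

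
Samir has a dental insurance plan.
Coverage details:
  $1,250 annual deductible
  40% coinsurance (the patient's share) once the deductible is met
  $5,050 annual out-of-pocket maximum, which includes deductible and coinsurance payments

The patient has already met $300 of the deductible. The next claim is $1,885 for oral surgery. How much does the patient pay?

$1,324

Deductible still to meet: $1,250 − $300 = $950.
The remaining $935 (= $1,885 − $950) moves to coinsurance.
40% of $935 = $374 falls to the patient.
So the patient owes $950 + $374 = $1,324 before any cap.
Year-to-date out-of-pocket becomes $300 + $1,324 = $1,624, still under the $5,050 maximum, so no cap applies.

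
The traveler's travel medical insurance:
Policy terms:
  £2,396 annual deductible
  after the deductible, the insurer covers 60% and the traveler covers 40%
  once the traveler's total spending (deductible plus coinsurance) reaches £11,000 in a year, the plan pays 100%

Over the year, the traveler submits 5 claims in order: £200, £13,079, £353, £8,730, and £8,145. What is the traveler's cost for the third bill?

Bill 1, £200: all of it applies to the deductible. Traveler pays £200; OOP now £200.
Bill 2, £13,079: £2,196 finishes the deductible; £10,883 goes to coinsurance; coinsurance £10,883 × 40% = £4,353.20. Traveler owes £6,549.20 (running OOP £6,749.20).
Bill 3, £353: 40% coinsurance on £353 = £141.20. Cost to traveler: £141.20. OOP to date £6,890.40.

£141.20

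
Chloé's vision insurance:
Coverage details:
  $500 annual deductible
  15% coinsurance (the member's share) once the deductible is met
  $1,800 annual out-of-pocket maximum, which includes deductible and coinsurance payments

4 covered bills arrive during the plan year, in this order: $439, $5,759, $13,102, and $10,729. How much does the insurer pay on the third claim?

Bill 1, $439: fully absorbed by the deductible. Cost to member: $439. OOP to date $439. Plan pays $439 − $439 = $0.
Bill 2, $5,759: $61 to deductible, leaving $5,698; member's 15% is $854.70. Cost to member: $915.70. OOP to date $1,354.70. Insurer: $5,759 − $915.70 = $4,843.30.
Bill 3, $13,102: 15% coinsurance on $13,102 = $1,965.30. Adding that to $1,354.70 gives $3,320, past the $1,800 cap; member pays only $1,800 − $1,354.70 = $445.30. Plan pays $13,102 − $445.30 = $12,656.70.

$12,656.70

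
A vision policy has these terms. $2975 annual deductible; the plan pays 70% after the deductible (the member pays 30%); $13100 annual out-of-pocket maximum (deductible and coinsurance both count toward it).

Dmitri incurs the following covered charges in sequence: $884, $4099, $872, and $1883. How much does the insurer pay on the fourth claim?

#1 ($884): entire amount goes to the deductible. Member owes $884 (running OOP $884). Insurer: $884 − $884 = $0.
#2 ($4099): $2091 finishes the deductible; $2008 goes to coinsurance; member's 30% is $602.40. Member owes $2693.40 (running OOP $3577.40). Insurer: $4099 − $2693.40 = $1405.60.
#3 ($872): 30% coinsurance on $872 = $261.60. Member owes $261.60 (running OOP $3839). Plan pays $872 − $261.60 = $610.40.
#4 ($1883): deductible already satisfied, so member's share is 30% × $1883 = $564.90. Member pays $564.90; OOP now $4403.90. Insurer: $1883 − $564.90 = $1318.10.

$1318.10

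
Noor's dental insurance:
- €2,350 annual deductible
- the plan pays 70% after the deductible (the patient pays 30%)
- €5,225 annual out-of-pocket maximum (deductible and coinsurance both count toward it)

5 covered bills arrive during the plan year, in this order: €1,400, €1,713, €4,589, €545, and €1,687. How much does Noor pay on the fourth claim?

€163.50

Claim 1 — €1,400: fully absorbed by the deductible. Cost to patient: €1,400. OOP to date €1,400.
Claim 2 — €1,713: deductible takes €950, €763 remains; patient's 30% is €228.90. Patient pays €1,178.90; OOP now €2,578.90.
Claim 3 — €4,589: deductible already satisfied, so patient's share is 30% × €4,589 = €1,376.70. Patient pays €1,376.70; OOP now €3,955.60.
Claim 4 — €545: deductible met; 30% of €545 = €163.50. Cost to patient: €163.50. OOP to date €4,119.10.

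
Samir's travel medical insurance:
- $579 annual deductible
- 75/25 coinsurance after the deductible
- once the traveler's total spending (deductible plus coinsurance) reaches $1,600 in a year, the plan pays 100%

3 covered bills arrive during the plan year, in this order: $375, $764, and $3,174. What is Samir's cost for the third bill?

$793.50

Claim 1 — $375: fully absorbed by the deductible. Traveler owes $375 (running OOP $375).
Claim 2 — $764: deductible takes $204, $560 remains; traveler's 25% is $140. Cost to traveler: $344. OOP to date $719.
Claim 3 — $3,174: deductible met; 25% of $3,174 = $793.50. Traveler owes $793.50 (running OOP $1,512.50).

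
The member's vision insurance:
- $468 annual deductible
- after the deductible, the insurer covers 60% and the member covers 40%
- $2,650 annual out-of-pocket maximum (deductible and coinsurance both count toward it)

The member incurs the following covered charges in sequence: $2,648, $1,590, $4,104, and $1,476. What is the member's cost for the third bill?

$674

Bill 1, $2,648: deductible takes $468, $2,180 remains; 40% of $2,180 = $872. Member pays $1,340; OOP now $1,340.
Bill 2, $1,590: deductible already satisfied, so member's share is 40% × $1,590 = $636. Member pays $636; OOP now $1,976.
Bill 3, $4,104: deductible already satisfied, so member's share is 40% × $4,104 = $1,641.60. OOP would hit $3,617.60 > $2,650, so the cap limits the member to $2,650 − $1,976 = $674.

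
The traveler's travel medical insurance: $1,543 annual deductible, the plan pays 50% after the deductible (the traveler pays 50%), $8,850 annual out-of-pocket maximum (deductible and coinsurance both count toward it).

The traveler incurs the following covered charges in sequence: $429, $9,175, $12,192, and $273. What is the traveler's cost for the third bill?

#1 ($429): entire amount goes to the deductible. Traveler pays $429; OOP now $429.
#2 ($9,175): $1,114 finishes the deductible; $8,061 goes to coinsurance; 50% of $8,061 = $4,030.50. Traveler pays $5,144.50; OOP now $5,573.50.
#3 ($12,192): deductible already satisfied, so traveler's share is 50% × $12,192 = $6,096. OOP would hit $11,669.50 > $8,850, so the cap limits the traveler to $8,850 − $5,573.50 = $3,276.50.

$3,276.50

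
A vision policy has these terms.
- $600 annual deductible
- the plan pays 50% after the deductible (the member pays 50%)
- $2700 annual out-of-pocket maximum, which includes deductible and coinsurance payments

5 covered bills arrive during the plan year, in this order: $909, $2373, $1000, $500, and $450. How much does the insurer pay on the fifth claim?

#1 ($909): $600 finishes the deductible; $309 goes to coinsurance; coinsurance $309 × 50% = $154.50. Member pays $754.50; OOP now $754.50. Insurer: $909 − $754.50 = $154.50.
#2 ($2373): deductible already satisfied, so member's share is 50% × $2373 = $1186.50. Cost to member: $1186.50. OOP to date $1941. Insurer: $2373 − $1186.50 = $1186.50.
#3 ($1000): deductible met; 50% of $1000 = $500. Member owes $500 (running OOP $2441). Plan pays $1000 − $500 = $500.
#4 ($500): deductible met; 50% of $500 = $250. Member pays $250; OOP now $2691. Plan pays $500 − $250 = $250.
#5 ($450): 50% coinsurance on $450 = $225. OOP would hit $2916 > $2700, so the cap limits the member to $2700 − $2691 = $9. Insurer: $450 − $9 = $441.

$441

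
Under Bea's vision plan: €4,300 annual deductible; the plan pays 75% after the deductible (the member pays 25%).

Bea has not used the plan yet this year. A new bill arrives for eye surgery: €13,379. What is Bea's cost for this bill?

Nothing has been paid toward the €4,300 deductible, so the first €4,300 of this charge is applied there.
After the €4,300 deductible portion, €13,379 − €4,300 = €9,079 is subject to coinsurance.
25% of €9,079 = €2,269.75 falls to the member.
That puts the member's cost at €4,300 + €2,269.75 = €6,569.75.

€6,569.75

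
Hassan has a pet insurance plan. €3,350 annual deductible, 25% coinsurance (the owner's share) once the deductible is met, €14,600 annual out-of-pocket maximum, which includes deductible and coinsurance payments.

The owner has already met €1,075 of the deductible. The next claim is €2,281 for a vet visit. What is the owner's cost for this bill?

Remaining deductible: €3,350 − €1,075 = €2,275.
That leaves €2,281 − €2,275 = €6 for coinsurance.
Owner's 25% share of €6 is €1.50.
That puts the owner's cost at €2,275 + €1.50 = €2,276.50 before any cap.
Year-to-date out-of-pocket becomes €1,075 + €2,276.50 = €3,351.50, still under the €14,600 maximum, so no cap applies.

€2,276.50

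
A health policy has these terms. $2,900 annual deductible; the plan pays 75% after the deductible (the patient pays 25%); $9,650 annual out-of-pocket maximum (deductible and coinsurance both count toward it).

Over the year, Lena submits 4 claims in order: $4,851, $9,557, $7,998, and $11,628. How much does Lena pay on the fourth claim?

$1,873.50

Claim 1 ($4,851): deductible takes $2,900, $1,951 remains; 25% of $1,951 = $487.75. Cost to patient: $3,387.75. OOP to date $3,387.75.
Claim 2 ($9,557): deductible already satisfied, so patient's share is 25% × $9,557 = $2,389.25. Cost to patient: $2,389.25. OOP to date $5,777.
Claim 3 ($7,998): 25% coinsurance on $7,998 = $1,999.50. Patient pays $1,999.50; OOP now $7,776.50.
Claim 4 ($11,628): 25% coinsurance on $11,628 = $2,907. Adding that to $7,776.50 gives $10,683.50, past the $9,650 cap; patient pays only $9,650 − $7,776.50 = $1,873.50.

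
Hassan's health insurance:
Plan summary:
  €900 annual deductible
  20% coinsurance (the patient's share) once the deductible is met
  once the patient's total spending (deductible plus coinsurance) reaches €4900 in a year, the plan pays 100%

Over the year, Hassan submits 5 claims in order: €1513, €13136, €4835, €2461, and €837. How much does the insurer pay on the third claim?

#1 (€1513): deductible takes €900, €613 remains; 20% of €613 = €122.60. Patient owes €1022.60 (running OOP €1022.60). Insurer: €1513 − €1022.60 = €490.40.
#2 (€13136): deductible met; 20% of €13136 = €2627.20. Cost to patient: €2627.20. OOP to date €3649.80. Insurer: €13136 − €2627.20 = €10508.80.
#3 (€4835): deductible already satisfied, so patient's share is 20% × €4835 = €967. Cost to patient: €967. OOP to date €4616.80. Plan pays €4835 − €967 = €3868.

€3868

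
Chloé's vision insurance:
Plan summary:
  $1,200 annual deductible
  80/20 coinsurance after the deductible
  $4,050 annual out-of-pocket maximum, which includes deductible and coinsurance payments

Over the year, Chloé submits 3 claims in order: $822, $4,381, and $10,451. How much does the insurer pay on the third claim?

$8,401.60

Claim 1 ($822): all of it applies to the deductible. Cost to member: $822. OOP to date $822. Plan pays $822 − $822 = $0.
Claim 2 ($4,381): $378 finishes the deductible; $4,003 goes to coinsurance; member's 20% is $800.60. Member owes $1,178.60 (running OOP $2,000.60). Plan pays $4,381 − $1,178.60 = $3,202.40.
Claim 3 ($10,451): deductible already satisfied, so member's share is 20% × $10,451 = $2,090.20. OOP would hit $4,090.80 > $4,050, so the cap limits the member to $4,050 − $2,000.60 = $2,049.40. Plan pays $10,451 − $2,049.40 = $8,401.60.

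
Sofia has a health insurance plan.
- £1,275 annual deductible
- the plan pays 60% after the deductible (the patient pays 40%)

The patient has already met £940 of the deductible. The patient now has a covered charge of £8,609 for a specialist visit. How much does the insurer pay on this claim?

Deductible still to meet: £1,275 − £940 = £335.
That leaves £8,609 − £335 = £8,274 for coinsurance.
Coinsurance: £8,274 × 40% = £3,309.60.
Patient responsibility: £335 + £3,309.60 = £3,644.60.
Insurer pays the balance: £8,609 − £3,644.60 = £4,964.40.

£4,964.40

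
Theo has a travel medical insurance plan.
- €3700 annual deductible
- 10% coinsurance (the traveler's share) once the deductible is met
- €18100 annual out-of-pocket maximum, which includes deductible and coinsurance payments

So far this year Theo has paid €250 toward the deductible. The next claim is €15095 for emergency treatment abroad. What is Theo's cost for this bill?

€4614.50

Deductible still to meet: €3700 − €250 = €3450.
After the €3450 deductible portion, €15095 − €3450 = €11645 is subject to coinsurance.
Traveler's 10% share of €11645 is €1164.50.
That puts the traveler's cost at €3450 + €1164.50 = €4614.50 before any cap.
Year-to-date out-of-pocket becomes €250 + €4614.50 = €4864.50, still under the €18100 maximum, so no cap applies.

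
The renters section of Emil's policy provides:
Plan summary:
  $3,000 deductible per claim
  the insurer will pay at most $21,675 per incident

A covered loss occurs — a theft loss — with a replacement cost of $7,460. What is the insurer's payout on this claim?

$4,460

Subtract the deductible: $7,460 − $3,000 = $4,460.
That's under the $21,675 cap, so the insurer reimburses the full $4,460.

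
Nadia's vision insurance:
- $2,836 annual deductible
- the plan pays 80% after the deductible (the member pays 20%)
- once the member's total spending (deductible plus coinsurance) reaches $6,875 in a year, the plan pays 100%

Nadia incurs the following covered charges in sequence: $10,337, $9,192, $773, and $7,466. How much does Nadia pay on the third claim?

$154.60

Bill 1, $10,337: $2,836 to deductible, leaving $7,501; coinsurance $7,501 × 20% = $1,500.20. Member pays $4,336.20; OOP now $4,336.20.
Bill 2, $9,192: deductible already satisfied, so member's share is 20% × $9,192 = $1,838.40. Cost to member: $1,838.40. OOP to date $6,174.60.
Bill 3, $773: deductible already satisfied, so member's share is 20% × $773 = $154.60. Member owes $154.60 (running OOP $6,329.20).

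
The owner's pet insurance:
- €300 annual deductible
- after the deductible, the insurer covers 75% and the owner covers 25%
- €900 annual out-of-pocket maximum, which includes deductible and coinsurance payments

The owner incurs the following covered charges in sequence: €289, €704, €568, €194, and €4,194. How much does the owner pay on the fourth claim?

Bill 1, €289: all of it applies to the deductible. Cost to owner: €289. OOP to date €289.
Bill 2, €704: deductible takes €11, €693 remains; 25% of €693 = €173.25. Owner owes €184.25 (running OOP €473.25).
Bill 3, €568: deductible met; 25% of €568 = €142. Owner owes €142 (running OOP €615.25).
Bill 4, €194: 25% coinsurance on €194 = €48.50. Cost to owner: €48.50. OOP to date €663.75.

€48.50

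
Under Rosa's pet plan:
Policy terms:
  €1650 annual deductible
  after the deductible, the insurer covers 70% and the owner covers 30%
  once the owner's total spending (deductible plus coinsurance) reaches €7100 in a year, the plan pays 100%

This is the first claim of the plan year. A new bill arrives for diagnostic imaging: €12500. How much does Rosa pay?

The full €1650 deductible is still open; €1650 of this bill applies to it.
The remaining €10850 (= €12500 − €1650) moves to coinsurance.
30% of €10850 = €3255 falls to the owner.
So the owner owes €1650 + €3255 = €4905 before any cap.
Year-to-date out-of-pocket becomes €0 + €4905 = €4905, still under the €7100 maximum, so no cap applies.

€4905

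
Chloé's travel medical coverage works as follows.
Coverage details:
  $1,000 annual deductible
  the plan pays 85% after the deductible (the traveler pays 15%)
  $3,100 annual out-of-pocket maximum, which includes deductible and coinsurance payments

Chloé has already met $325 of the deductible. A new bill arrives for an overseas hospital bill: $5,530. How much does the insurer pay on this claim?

$4,126.75

Deductible still to meet: $1,000 − $325 = $675.
That leaves $5,530 − $675 = $4,855 for coinsurance.
15% of $4,855 = $728.25 falls to the traveler.
So the traveler owes $675 + $728.25 = $1,403.25 before any cap.
Year-to-date out-of-pocket becomes $325 + $1,403.25 = $1,728.25, still under the $3,100 maximum, so no cap applies.
Insurer pays the balance: $5,530 − $1,403.25 = $4,126.75.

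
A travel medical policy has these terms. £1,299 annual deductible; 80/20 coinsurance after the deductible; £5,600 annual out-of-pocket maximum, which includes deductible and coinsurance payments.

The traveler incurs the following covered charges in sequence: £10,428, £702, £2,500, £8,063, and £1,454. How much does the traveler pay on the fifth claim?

£222.20

#1 (£10,428): £1,299 finishes the deductible; £9,129 goes to coinsurance; coinsurance £9,129 × 20% = £1,825.80. Traveler owes £3,124.80 (running OOP £3,124.80).
#2 (£702): deductible met; 20% of £702 = £140.40. Traveler pays £140.40; OOP now £3,265.20.
#3 (£2,500): deductible already satisfied, so traveler's share is 20% × £2,500 = £500. Cost to traveler: £500. OOP to date £3,765.20.
#4 (£8,063): 20% coinsurance on £8,063 = £1,612.60. Cost to traveler: £1,612.60. OOP to date £5,377.80.
#5 (£1,454): deductible already satisfied, so traveler's share is 20% × £1,454 = £290.80. OOP would hit £5,668.60 > £5,600, so the cap limits the traveler to £5,600 − £5,377.80 = £222.20.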